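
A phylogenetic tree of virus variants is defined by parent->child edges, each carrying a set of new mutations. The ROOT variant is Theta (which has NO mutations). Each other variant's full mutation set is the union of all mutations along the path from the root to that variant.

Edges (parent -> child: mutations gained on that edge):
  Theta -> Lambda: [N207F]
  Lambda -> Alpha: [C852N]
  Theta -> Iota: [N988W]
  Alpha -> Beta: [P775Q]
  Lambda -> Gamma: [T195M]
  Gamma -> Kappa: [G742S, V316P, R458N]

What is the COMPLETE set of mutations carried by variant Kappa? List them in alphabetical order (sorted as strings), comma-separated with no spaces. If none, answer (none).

Answer: G742S,N207F,R458N,T195M,V316P

Derivation:
At Theta: gained [] -> total []
At Lambda: gained ['N207F'] -> total ['N207F']
At Gamma: gained ['T195M'] -> total ['N207F', 'T195M']
At Kappa: gained ['G742S', 'V316P', 'R458N'] -> total ['G742S', 'N207F', 'R458N', 'T195M', 'V316P']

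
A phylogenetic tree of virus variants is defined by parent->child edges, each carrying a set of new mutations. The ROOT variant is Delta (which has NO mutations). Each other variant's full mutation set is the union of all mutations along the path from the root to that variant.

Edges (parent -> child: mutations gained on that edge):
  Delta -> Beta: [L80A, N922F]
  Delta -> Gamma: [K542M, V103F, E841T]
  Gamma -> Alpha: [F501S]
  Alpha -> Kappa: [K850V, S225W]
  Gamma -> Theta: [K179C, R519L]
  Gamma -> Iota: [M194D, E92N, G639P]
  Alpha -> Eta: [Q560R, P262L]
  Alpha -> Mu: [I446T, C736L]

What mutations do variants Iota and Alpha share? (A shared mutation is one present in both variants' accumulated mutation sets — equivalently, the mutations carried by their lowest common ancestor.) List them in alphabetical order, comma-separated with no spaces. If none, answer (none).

Answer: E841T,K542M,V103F

Derivation:
Accumulating mutations along path to Iota:
  At Delta: gained [] -> total []
  At Gamma: gained ['K542M', 'V103F', 'E841T'] -> total ['E841T', 'K542M', 'V103F']
  At Iota: gained ['M194D', 'E92N', 'G639P'] -> total ['E841T', 'E92N', 'G639P', 'K542M', 'M194D', 'V103F']
Mutations(Iota) = ['E841T', 'E92N', 'G639P', 'K542M', 'M194D', 'V103F']
Accumulating mutations along path to Alpha:
  At Delta: gained [] -> total []
  At Gamma: gained ['K542M', 'V103F', 'E841T'] -> total ['E841T', 'K542M', 'V103F']
  At Alpha: gained ['F501S'] -> total ['E841T', 'F501S', 'K542M', 'V103F']
Mutations(Alpha) = ['E841T', 'F501S', 'K542M', 'V103F']
Intersection: ['E841T', 'E92N', 'G639P', 'K542M', 'M194D', 'V103F'] ∩ ['E841T', 'F501S', 'K542M', 'V103F'] = ['E841T', 'K542M', 'V103F']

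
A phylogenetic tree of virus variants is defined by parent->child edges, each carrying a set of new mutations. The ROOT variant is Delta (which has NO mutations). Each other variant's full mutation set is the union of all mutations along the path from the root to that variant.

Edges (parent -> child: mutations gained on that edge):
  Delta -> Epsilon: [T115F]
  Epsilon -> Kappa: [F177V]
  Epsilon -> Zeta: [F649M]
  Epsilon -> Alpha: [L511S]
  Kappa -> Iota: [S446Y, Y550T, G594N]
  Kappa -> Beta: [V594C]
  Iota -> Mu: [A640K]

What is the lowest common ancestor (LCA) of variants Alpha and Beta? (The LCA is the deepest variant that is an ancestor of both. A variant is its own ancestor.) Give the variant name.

Path from root to Alpha: Delta -> Epsilon -> Alpha
  ancestors of Alpha: {Delta, Epsilon, Alpha}
Path from root to Beta: Delta -> Epsilon -> Kappa -> Beta
  ancestors of Beta: {Delta, Epsilon, Kappa, Beta}
Common ancestors: {Delta, Epsilon}
Walk up from Beta: Beta (not in ancestors of Alpha), Kappa (not in ancestors of Alpha), Epsilon (in ancestors of Alpha), Delta (in ancestors of Alpha)
Deepest common ancestor (LCA) = Epsilon

Answer: Epsilon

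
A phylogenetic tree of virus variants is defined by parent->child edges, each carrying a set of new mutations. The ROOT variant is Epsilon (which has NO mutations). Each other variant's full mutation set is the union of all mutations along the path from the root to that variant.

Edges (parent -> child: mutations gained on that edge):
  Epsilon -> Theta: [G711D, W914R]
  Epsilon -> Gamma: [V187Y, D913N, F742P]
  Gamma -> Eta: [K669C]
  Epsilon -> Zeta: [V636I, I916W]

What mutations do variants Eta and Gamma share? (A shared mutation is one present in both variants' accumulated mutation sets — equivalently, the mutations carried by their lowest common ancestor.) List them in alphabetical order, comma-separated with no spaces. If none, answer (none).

Accumulating mutations along path to Eta:
  At Epsilon: gained [] -> total []
  At Gamma: gained ['V187Y', 'D913N', 'F742P'] -> total ['D913N', 'F742P', 'V187Y']
  At Eta: gained ['K669C'] -> total ['D913N', 'F742P', 'K669C', 'V187Y']
Mutations(Eta) = ['D913N', 'F742P', 'K669C', 'V187Y']
Accumulating mutations along path to Gamma:
  At Epsilon: gained [] -> total []
  At Gamma: gained ['V187Y', 'D913N', 'F742P'] -> total ['D913N', 'F742P', 'V187Y']
Mutations(Gamma) = ['D913N', 'F742P', 'V187Y']
Intersection: ['D913N', 'F742P', 'K669C', 'V187Y'] ∩ ['D913N', 'F742P', 'V187Y'] = ['D913N', 'F742P', 'V187Y']

Answer: D913N,F742P,V187Y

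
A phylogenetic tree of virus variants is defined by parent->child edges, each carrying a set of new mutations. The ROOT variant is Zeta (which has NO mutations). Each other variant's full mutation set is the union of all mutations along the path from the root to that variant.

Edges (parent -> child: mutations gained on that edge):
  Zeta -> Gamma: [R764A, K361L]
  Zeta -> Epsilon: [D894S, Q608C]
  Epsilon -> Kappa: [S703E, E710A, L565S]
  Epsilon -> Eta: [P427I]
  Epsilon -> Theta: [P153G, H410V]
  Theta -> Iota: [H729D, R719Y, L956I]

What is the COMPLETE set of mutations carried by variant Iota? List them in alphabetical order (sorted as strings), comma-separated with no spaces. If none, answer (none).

Answer: D894S,H410V,H729D,L956I,P153G,Q608C,R719Y

Derivation:
At Zeta: gained [] -> total []
At Epsilon: gained ['D894S', 'Q608C'] -> total ['D894S', 'Q608C']
At Theta: gained ['P153G', 'H410V'] -> total ['D894S', 'H410V', 'P153G', 'Q608C']
At Iota: gained ['H729D', 'R719Y', 'L956I'] -> total ['D894S', 'H410V', 'H729D', 'L956I', 'P153G', 'Q608C', 'R719Y']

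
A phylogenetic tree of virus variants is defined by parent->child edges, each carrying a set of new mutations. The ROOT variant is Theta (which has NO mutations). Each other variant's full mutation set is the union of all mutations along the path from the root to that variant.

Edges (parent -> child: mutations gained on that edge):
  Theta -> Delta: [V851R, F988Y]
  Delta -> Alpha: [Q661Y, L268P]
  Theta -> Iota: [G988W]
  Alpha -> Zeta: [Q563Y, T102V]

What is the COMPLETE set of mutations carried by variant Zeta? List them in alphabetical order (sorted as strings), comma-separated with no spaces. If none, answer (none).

At Theta: gained [] -> total []
At Delta: gained ['V851R', 'F988Y'] -> total ['F988Y', 'V851R']
At Alpha: gained ['Q661Y', 'L268P'] -> total ['F988Y', 'L268P', 'Q661Y', 'V851R']
At Zeta: gained ['Q563Y', 'T102V'] -> total ['F988Y', 'L268P', 'Q563Y', 'Q661Y', 'T102V', 'V851R']

Answer: F988Y,L268P,Q563Y,Q661Y,T102V,V851R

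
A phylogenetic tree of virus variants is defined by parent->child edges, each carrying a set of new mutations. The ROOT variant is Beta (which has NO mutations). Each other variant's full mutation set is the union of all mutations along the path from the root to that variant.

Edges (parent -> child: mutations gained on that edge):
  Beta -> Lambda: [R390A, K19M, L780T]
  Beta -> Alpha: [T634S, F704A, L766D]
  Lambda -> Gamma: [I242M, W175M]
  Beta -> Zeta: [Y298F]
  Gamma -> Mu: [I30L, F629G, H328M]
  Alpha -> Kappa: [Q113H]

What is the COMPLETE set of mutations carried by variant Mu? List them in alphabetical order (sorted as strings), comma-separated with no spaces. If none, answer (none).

At Beta: gained [] -> total []
At Lambda: gained ['R390A', 'K19M', 'L780T'] -> total ['K19M', 'L780T', 'R390A']
At Gamma: gained ['I242M', 'W175M'] -> total ['I242M', 'K19M', 'L780T', 'R390A', 'W175M']
At Mu: gained ['I30L', 'F629G', 'H328M'] -> total ['F629G', 'H328M', 'I242M', 'I30L', 'K19M', 'L780T', 'R390A', 'W175M']

Answer: F629G,H328M,I242M,I30L,K19M,L780T,R390A,W175M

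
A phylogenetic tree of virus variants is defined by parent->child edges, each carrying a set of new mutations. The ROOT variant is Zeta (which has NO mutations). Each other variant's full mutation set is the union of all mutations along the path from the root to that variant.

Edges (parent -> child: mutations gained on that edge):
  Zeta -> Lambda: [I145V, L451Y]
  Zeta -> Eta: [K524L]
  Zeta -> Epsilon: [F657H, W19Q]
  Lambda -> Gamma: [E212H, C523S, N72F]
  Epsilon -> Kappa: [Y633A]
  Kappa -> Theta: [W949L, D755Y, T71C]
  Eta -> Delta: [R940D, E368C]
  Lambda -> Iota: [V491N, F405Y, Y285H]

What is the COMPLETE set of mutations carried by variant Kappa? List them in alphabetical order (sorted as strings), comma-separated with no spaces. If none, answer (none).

At Zeta: gained [] -> total []
At Epsilon: gained ['F657H', 'W19Q'] -> total ['F657H', 'W19Q']
At Kappa: gained ['Y633A'] -> total ['F657H', 'W19Q', 'Y633A']

Answer: F657H,W19Q,Y633A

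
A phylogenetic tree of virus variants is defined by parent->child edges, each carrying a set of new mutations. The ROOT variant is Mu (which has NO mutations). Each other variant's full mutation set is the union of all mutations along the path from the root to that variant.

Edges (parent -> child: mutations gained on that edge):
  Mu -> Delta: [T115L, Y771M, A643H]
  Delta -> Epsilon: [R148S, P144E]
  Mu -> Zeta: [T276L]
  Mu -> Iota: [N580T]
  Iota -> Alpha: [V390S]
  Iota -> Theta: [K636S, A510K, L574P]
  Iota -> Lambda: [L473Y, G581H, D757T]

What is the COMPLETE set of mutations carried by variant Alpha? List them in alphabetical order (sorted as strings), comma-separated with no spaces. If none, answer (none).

Answer: N580T,V390S

Derivation:
At Mu: gained [] -> total []
At Iota: gained ['N580T'] -> total ['N580T']
At Alpha: gained ['V390S'] -> total ['N580T', 'V390S']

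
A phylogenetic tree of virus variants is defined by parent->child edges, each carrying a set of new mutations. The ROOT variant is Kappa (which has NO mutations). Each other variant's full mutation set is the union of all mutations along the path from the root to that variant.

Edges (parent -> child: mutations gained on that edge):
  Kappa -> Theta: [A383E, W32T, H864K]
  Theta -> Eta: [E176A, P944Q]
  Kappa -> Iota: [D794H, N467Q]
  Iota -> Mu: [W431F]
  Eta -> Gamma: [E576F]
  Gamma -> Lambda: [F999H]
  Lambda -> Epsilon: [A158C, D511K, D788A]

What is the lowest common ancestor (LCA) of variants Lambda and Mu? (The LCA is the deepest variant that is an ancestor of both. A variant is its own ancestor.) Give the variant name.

Answer: Kappa

Derivation:
Path from root to Lambda: Kappa -> Theta -> Eta -> Gamma -> Lambda
  ancestors of Lambda: {Kappa, Theta, Eta, Gamma, Lambda}
Path from root to Mu: Kappa -> Iota -> Mu
  ancestors of Mu: {Kappa, Iota, Mu}
Common ancestors: {Kappa}
Walk up from Mu: Mu (not in ancestors of Lambda), Iota (not in ancestors of Lambda), Kappa (in ancestors of Lambda)
Deepest common ancestor (LCA) = Kappa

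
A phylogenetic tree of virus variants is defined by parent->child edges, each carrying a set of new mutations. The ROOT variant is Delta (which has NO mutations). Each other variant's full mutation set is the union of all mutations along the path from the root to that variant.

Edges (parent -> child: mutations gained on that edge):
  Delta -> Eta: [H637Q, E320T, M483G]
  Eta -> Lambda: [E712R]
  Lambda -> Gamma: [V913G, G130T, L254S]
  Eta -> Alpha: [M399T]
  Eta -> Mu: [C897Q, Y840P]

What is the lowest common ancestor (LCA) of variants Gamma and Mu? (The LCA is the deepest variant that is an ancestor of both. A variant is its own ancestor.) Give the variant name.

Answer: Eta

Derivation:
Path from root to Gamma: Delta -> Eta -> Lambda -> Gamma
  ancestors of Gamma: {Delta, Eta, Lambda, Gamma}
Path from root to Mu: Delta -> Eta -> Mu
  ancestors of Mu: {Delta, Eta, Mu}
Common ancestors: {Delta, Eta}
Walk up from Mu: Mu (not in ancestors of Gamma), Eta (in ancestors of Gamma), Delta (in ancestors of Gamma)
Deepest common ancestor (LCA) = Eta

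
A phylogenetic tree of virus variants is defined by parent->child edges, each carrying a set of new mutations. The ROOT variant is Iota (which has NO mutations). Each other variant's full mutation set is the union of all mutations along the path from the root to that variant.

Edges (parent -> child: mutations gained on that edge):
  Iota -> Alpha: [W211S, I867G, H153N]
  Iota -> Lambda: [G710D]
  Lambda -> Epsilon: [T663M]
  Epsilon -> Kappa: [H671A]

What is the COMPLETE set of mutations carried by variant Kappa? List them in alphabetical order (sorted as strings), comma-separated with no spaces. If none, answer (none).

At Iota: gained [] -> total []
At Lambda: gained ['G710D'] -> total ['G710D']
At Epsilon: gained ['T663M'] -> total ['G710D', 'T663M']
At Kappa: gained ['H671A'] -> total ['G710D', 'H671A', 'T663M']

Answer: G710D,H671A,T663M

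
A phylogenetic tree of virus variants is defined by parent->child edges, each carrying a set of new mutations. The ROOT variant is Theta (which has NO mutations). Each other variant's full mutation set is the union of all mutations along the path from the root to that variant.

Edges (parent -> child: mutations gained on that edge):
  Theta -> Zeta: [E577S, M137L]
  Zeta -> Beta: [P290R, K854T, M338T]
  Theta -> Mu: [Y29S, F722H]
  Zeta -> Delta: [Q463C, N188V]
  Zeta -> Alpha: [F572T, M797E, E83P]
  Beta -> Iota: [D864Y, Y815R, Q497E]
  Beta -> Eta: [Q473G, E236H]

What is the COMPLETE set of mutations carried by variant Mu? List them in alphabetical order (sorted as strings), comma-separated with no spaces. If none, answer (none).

Answer: F722H,Y29S

Derivation:
At Theta: gained [] -> total []
At Mu: gained ['Y29S', 'F722H'] -> total ['F722H', 'Y29S']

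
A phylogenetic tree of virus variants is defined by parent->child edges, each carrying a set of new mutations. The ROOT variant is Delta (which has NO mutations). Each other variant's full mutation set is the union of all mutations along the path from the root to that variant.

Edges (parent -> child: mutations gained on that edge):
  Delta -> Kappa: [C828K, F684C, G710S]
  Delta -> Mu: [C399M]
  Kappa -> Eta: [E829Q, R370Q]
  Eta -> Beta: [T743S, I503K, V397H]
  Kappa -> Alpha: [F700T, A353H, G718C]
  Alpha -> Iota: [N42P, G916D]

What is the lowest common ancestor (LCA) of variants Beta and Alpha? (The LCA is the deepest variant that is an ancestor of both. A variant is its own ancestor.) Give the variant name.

Answer: Kappa

Derivation:
Path from root to Beta: Delta -> Kappa -> Eta -> Beta
  ancestors of Beta: {Delta, Kappa, Eta, Beta}
Path from root to Alpha: Delta -> Kappa -> Alpha
  ancestors of Alpha: {Delta, Kappa, Alpha}
Common ancestors: {Delta, Kappa}
Walk up from Alpha: Alpha (not in ancestors of Beta), Kappa (in ancestors of Beta), Delta (in ancestors of Beta)
Deepest common ancestor (LCA) = Kappa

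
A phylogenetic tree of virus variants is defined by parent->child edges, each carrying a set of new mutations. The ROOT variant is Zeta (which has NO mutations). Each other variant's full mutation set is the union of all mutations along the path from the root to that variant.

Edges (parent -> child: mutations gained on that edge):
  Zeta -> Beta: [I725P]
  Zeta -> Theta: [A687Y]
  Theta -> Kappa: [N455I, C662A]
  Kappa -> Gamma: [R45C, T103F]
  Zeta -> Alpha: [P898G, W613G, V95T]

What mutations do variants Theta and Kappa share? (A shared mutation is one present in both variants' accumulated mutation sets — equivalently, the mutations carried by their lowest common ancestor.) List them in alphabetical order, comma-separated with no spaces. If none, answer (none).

Answer: A687Y

Derivation:
Accumulating mutations along path to Theta:
  At Zeta: gained [] -> total []
  At Theta: gained ['A687Y'] -> total ['A687Y']
Mutations(Theta) = ['A687Y']
Accumulating mutations along path to Kappa:
  At Zeta: gained [] -> total []
  At Theta: gained ['A687Y'] -> total ['A687Y']
  At Kappa: gained ['N455I', 'C662A'] -> total ['A687Y', 'C662A', 'N455I']
Mutations(Kappa) = ['A687Y', 'C662A', 'N455I']
Intersection: ['A687Y'] ∩ ['A687Y', 'C662A', 'N455I'] = ['A687Y']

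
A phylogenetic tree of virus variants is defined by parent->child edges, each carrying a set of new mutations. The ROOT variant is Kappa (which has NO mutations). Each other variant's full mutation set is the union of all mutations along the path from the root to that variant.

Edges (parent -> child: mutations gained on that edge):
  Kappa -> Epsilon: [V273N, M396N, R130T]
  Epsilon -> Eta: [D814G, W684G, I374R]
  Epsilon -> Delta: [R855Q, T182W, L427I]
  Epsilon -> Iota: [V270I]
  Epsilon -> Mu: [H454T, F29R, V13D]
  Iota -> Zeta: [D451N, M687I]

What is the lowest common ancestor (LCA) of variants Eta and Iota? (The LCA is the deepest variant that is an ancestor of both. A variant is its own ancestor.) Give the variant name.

Answer: Epsilon

Derivation:
Path from root to Eta: Kappa -> Epsilon -> Eta
  ancestors of Eta: {Kappa, Epsilon, Eta}
Path from root to Iota: Kappa -> Epsilon -> Iota
  ancestors of Iota: {Kappa, Epsilon, Iota}
Common ancestors: {Kappa, Epsilon}
Walk up from Iota: Iota (not in ancestors of Eta), Epsilon (in ancestors of Eta), Kappa (in ancestors of Eta)
Deepest common ancestor (LCA) = Epsilon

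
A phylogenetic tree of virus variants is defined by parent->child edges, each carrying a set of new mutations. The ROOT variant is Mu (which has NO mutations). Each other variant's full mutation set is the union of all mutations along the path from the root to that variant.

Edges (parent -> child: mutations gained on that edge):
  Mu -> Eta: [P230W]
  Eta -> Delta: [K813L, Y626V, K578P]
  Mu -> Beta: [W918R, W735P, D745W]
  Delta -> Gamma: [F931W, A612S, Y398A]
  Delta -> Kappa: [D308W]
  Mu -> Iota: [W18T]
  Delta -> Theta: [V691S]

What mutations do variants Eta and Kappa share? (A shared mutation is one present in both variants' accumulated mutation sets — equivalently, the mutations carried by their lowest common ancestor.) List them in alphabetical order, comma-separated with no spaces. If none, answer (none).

Answer: P230W

Derivation:
Accumulating mutations along path to Eta:
  At Mu: gained [] -> total []
  At Eta: gained ['P230W'] -> total ['P230W']
Mutations(Eta) = ['P230W']
Accumulating mutations along path to Kappa:
  At Mu: gained [] -> total []
  At Eta: gained ['P230W'] -> total ['P230W']
  At Delta: gained ['K813L', 'Y626V', 'K578P'] -> total ['K578P', 'K813L', 'P230W', 'Y626V']
  At Kappa: gained ['D308W'] -> total ['D308W', 'K578P', 'K813L', 'P230W', 'Y626V']
Mutations(Kappa) = ['D308W', 'K578P', 'K813L', 'P230W', 'Y626V']
Intersection: ['P230W'] ∩ ['D308W', 'K578P', 'K813L', 'P230W', 'Y626V'] = ['P230W']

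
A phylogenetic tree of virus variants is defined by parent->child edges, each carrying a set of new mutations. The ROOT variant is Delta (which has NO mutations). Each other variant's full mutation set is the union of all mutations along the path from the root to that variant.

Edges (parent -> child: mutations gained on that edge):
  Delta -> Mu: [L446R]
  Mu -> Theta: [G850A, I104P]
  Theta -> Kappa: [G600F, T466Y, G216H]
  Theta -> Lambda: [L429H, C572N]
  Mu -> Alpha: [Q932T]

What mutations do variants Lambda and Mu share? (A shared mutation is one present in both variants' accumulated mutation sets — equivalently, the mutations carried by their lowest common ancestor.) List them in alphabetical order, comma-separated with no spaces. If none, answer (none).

Accumulating mutations along path to Lambda:
  At Delta: gained [] -> total []
  At Mu: gained ['L446R'] -> total ['L446R']
  At Theta: gained ['G850A', 'I104P'] -> total ['G850A', 'I104P', 'L446R']
  At Lambda: gained ['L429H', 'C572N'] -> total ['C572N', 'G850A', 'I104P', 'L429H', 'L446R']
Mutations(Lambda) = ['C572N', 'G850A', 'I104P', 'L429H', 'L446R']
Accumulating mutations along path to Mu:
  At Delta: gained [] -> total []
  At Mu: gained ['L446R'] -> total ['L446R']
Mutations(Mu) = ['L446R']
Intersection: ['C572N', 'G850A', 'I104P', 'L429H', 'L446R'] ∩ ['L446R'] = ['L446R']

Answer: L446R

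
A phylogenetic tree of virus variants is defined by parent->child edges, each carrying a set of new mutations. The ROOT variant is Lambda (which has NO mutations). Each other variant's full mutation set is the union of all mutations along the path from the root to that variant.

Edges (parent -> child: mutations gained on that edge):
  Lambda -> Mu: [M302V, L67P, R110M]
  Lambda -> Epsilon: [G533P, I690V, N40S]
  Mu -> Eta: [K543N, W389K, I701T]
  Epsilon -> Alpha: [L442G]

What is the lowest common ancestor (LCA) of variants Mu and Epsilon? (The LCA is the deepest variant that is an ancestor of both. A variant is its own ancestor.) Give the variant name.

Path from root to Mu: Lambda -> Mu
  ancestors of Mu: {Lambda, Mu}
Path from root to Epsilon: Lambda -> Epsilon
  ancestors of Epsilon: {Lambda, Epsilon}
Common ancestors: {Lambda}
Walk up from Epsilon: Epsilon (not in ancestors of Mu), Lambda (in ancestors of Mu)
Deepest common ancestor (LCA) = Lambda

Answer: Lambda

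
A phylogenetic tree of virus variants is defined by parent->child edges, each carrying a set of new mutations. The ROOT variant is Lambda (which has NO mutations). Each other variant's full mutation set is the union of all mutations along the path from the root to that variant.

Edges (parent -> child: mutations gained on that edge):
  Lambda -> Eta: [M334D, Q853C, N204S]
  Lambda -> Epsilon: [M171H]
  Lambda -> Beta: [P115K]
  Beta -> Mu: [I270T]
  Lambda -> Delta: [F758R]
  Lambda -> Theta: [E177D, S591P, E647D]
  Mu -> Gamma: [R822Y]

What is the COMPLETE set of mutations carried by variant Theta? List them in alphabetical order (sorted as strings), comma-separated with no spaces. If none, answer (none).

At Lambda: gained [] -> total []
At Theta: gained ['E177D', 'S591P', 'E647D'] -> total ['E177D', 'E647D', 'S591P']

Answer: E177D,E647D,S591P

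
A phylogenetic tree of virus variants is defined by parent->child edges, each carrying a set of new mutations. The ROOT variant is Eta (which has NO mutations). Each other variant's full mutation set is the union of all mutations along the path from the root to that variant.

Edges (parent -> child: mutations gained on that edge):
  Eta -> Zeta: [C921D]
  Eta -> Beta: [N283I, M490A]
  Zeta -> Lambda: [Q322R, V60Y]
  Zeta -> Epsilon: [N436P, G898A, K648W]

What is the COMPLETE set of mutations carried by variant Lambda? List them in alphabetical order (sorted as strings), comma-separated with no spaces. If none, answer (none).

At Eta: gained [] -> total []
At Zeta: gained ['C921D'] -> total ['C921D']
At Lambda: gained ['Q322R', 'V60Y'] -> total ['C921D', 'Q322R', 'V60Y']

Answer: C921D,Q322R,V60Y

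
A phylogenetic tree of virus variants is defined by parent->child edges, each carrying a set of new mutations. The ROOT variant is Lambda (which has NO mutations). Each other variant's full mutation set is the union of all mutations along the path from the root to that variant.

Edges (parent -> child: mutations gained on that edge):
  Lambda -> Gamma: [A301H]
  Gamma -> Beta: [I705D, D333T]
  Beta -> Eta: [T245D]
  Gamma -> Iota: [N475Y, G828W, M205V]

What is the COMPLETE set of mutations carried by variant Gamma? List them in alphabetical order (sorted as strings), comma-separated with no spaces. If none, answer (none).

At Lambda: gained [] -> total []
At Gamma: gained ['A301H'] -> total ['A301H']

Answer: A301H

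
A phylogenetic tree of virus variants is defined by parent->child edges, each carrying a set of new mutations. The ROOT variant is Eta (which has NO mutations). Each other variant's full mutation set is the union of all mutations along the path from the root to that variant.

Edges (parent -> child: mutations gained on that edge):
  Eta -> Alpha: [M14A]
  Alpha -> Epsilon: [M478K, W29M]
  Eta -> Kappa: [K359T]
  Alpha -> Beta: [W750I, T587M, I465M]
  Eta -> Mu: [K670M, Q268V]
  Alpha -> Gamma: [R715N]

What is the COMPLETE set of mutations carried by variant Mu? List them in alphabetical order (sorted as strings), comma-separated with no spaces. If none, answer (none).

Answer: K670M,Q268V

Derivation:
At Eta: gained [] -> total []
At Mu: gained ['K670M', 'Q268V'] -> total ['K670M', 'Q268V']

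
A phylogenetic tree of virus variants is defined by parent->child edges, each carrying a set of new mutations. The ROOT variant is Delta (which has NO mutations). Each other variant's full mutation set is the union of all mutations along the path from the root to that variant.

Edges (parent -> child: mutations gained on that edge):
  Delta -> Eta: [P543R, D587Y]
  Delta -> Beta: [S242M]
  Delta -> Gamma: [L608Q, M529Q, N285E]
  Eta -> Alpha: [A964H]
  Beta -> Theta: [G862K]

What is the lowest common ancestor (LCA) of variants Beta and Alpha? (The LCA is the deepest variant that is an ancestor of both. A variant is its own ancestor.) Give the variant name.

Answer: Delta

Derivation:
Path from root to Beta: Delta -> Beta
  ancestors of Beta: {Delta, Beta}
Path from root to Alpha: Delta -> Eta -> Alpha
  ancestors of Alpha: {Delta, Eta, Alpha}
Common ancestors: {Delta}
Walk up from Alpha: Alpha (not in ancestors of Beta), Eta (not in ancestors of Beta), Delta (in ancestors of Beta)
Deepest common ancestor (LCA) = Delta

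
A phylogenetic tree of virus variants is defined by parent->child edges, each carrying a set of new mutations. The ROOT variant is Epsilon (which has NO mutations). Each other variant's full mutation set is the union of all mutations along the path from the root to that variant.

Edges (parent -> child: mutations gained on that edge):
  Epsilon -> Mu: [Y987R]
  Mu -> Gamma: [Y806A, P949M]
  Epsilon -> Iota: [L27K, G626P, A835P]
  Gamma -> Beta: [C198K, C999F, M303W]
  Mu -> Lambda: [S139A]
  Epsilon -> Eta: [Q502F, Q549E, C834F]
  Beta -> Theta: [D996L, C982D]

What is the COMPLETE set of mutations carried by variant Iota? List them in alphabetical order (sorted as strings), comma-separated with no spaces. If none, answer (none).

Answer: A835P,G626P,L27K

Derivation:
At Epsilon: gained [] -> total []
At Iota: gained ['L27K', 'G626P', 'A835P'] -> total ['A835P', 'G626P', 'L27K']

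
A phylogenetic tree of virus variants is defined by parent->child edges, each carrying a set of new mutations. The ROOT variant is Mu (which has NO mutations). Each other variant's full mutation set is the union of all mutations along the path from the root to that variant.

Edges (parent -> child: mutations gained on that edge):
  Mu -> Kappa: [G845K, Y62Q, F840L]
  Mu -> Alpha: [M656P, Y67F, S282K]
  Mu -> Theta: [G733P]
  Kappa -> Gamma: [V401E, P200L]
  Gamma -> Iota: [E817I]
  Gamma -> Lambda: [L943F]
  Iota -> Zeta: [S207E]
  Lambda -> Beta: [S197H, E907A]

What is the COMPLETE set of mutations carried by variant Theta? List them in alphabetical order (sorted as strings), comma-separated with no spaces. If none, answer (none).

Answer: G733P

Derivation:
At Mu: gained [] -> total []
At Theta: gained ['G733P'] -> total ['G733P']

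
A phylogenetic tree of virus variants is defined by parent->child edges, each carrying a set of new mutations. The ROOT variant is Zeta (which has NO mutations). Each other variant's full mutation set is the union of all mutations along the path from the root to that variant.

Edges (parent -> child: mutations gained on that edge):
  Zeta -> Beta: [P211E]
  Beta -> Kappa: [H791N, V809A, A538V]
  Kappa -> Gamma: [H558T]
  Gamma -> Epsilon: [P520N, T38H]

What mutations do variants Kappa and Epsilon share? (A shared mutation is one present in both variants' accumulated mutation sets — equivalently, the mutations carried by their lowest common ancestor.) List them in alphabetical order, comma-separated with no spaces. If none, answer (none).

Answer: A538V,H791N,P211E,V809A

Derivation:
Accumulating mutations along path to Kappa:
  At Zeta: gained [] -> total []
  At Beta: gained ['P211E'] -> total ['P211E']
  At Kappa: gained ['H791N', 'V809A', 'A538V'] -> total ['A538V', 'H791N', 'P211E', 'V809A']
Mutations(Kappa) = ['A538V', 'H791N', 'P211E', 'V809A']
Accumulating mutations along path to Epsilon:
  At Zeta: gained [] -> total []
  At Beta: gained ['P211E'] -> total ['P211E']
  At Kappa: gained ['H791N', 'V809A', 'A538V'] -> total ['A538V', 'H791N', 'P211E', 'V809A']
  At Gamma: gained ['H558T'] -> total ['A538V', 'H558T', 'H791N', 'P211E', 'V809A']
  At Epsilon: gained ['P520N', 'T38H'] -> total ['A538V', 'H558T', 'H791N', 'P211E', 'P520N', 'T38H', 'V809A']
Mutations(Epsilon) = ['A538V', 'H558T', 'H791N', 'P211E', 'P520N', 'T38H', 'V809A']
Intersection: ['A538V', 'H791N', 'P211E', 'V809A'] ∩ ['A538V', 'H558T', 'H791N', 'P211E', 'P520N', 'T38H', 'V809A'] = ['A538V', 'H791N', 'P211E', 'V809A']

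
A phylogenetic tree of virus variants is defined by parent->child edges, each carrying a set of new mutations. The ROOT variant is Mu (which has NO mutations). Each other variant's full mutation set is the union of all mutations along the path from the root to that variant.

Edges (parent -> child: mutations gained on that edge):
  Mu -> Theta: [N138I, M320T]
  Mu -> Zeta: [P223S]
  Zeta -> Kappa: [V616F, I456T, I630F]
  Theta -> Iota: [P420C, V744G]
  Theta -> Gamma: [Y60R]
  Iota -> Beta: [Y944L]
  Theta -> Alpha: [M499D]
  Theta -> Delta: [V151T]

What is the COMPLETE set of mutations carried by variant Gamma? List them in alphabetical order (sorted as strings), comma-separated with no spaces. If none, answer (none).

At Mu: gained [] -> total []
At Theta: gained ['N138I', 'M320T'] -> total ['M320T', 'N138I']
At Gamma: gained ['Y60R'] -> total ['M320T', 'N138I', 'Y60R']

Answer: M320T,N138I,Y60R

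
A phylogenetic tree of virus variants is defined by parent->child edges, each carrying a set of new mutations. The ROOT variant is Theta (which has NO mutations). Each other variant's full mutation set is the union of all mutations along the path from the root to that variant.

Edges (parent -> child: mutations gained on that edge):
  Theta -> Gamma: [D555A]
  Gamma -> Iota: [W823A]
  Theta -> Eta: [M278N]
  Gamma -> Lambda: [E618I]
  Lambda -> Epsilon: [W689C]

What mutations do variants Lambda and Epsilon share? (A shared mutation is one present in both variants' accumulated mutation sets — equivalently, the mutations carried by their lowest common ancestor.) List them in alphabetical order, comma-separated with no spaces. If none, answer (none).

Accumulating mutations along path to Lambda:
  At Theta: gained [] -> total []
  At Gamma: gained ['D555A'] -> total ['D555A']
  At Lambda: gained ['E618I'] -> total ['D555A', 'E618I']
Mutations(Lambda) = ['D555A', 'E618I']
Accumulating mutations along path to Epsilon:
  At Theta: gained [] -> total []
  At Gamma: gained ['D555A'] -> total ['D555A']
  At Lambda: gained ['E618I'] -> total ['D555A', 'E618I']
  At Epsilon: gained ['W689C'] -> total ['D555A', 'E618I', 'W689C']
Mutations(Epsilon) = ['D555A', 'E618I', 'W689C']
Intersection: ['D555A', 'E618I'] ∩ ['D555A', 'E618I', 'W689C'] = ['D555A', 'E618I']

Answer: D555A,E618I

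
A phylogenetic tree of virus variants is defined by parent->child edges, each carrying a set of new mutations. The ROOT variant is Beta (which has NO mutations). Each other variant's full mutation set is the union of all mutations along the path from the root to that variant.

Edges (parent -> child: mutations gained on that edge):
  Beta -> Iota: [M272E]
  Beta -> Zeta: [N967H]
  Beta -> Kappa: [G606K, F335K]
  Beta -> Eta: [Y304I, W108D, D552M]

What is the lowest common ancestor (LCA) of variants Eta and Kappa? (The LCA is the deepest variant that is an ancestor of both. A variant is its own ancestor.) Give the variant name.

Answer: Beta

Derivation:
Path from root to Eta: Beta -> Eta
  ancestors of Eta: {Beta, Eta}
Path from root to Kappa: Beta -> Kappa
  ancestors of Kappa: {Beta, Kappa}
Common ancestors: {Beta}
Walk up from Kappa: Kappa (not in ancestors of Eta), Beta (in ancestors of Eta)
Deepest common ancestor (LCA) = Beta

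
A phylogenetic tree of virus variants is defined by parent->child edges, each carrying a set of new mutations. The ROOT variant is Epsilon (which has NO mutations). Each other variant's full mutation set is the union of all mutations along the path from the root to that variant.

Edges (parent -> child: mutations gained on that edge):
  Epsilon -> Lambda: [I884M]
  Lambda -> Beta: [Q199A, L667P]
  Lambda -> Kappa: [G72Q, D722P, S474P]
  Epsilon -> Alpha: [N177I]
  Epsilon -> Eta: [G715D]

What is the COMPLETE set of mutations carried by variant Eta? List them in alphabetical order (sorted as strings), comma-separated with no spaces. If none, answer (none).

At Epsilon: gained [] -> total []
At Eta: gained ['G715D'] -> total ['G715D']

Answer: G715D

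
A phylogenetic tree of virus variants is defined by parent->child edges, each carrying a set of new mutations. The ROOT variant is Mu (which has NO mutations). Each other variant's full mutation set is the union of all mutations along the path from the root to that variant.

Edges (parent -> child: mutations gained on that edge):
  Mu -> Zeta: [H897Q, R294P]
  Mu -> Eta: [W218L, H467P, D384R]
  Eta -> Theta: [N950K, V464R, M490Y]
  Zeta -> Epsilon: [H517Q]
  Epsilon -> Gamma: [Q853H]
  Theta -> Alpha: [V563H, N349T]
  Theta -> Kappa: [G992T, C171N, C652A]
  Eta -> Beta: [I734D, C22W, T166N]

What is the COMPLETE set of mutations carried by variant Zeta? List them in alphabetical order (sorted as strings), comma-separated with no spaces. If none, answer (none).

At Mu: gained [] -> total []
At Zeta: gained ['H897Q', 'R294P'] -> total ['H897Q', 'R294P']

Answer: H897Q,R294P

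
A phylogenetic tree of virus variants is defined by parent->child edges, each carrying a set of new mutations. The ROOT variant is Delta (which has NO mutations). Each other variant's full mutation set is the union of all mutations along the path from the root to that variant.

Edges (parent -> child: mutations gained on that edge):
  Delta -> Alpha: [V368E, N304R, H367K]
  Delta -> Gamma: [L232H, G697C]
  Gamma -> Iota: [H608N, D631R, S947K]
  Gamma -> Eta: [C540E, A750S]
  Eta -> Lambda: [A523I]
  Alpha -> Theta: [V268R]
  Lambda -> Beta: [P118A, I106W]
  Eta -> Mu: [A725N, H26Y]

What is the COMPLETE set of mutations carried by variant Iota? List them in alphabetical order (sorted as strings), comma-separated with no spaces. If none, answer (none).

Answer: D631R,G697C,H608N,L232H,S947K

Derivation:
At Delta: gained [] -> total []
At Gamma: gained ['L232H', 'G697C'] -> total ['G697C', 'L232H']
At Iota: gained ['H608N', 'D631R', 'S947K'] -> total ['D631R', 'G697C', 'H608N', 'L232H', 'S947K']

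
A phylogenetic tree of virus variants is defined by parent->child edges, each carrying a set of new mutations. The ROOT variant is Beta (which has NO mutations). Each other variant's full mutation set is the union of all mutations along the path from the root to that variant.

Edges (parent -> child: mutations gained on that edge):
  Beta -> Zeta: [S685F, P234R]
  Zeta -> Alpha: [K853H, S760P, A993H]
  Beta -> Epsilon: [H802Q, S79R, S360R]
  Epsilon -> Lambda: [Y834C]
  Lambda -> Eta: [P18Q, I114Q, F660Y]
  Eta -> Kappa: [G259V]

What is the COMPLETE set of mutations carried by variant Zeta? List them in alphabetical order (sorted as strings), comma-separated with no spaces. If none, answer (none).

At Beta: gained [] -> total []
At Zeta: gained ['S685F', 'P234R'] -> total ['P234R', 'S685F']

Answer: P234R,S685F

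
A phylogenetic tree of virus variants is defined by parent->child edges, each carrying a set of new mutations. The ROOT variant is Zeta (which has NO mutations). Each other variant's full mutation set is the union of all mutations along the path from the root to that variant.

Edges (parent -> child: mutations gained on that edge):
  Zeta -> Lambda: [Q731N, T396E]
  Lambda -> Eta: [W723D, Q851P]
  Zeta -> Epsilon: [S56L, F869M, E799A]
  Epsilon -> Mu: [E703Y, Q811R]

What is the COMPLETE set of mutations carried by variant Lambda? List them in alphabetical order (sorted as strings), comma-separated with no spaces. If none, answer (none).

At Zeta: gained [] -> total []
At Lambda: gained ['Q731N', 'T396E'] -> total ['Q731N', 'T396E']

Answer: Q731N,T396E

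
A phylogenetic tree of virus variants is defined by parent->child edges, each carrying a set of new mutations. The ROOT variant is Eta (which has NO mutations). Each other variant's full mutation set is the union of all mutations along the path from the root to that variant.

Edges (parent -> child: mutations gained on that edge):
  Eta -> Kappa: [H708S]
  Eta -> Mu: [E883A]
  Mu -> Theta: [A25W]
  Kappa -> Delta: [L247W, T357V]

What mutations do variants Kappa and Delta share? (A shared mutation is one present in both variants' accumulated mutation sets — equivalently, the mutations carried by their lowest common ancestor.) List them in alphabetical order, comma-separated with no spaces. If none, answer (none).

Answer: H708S

Derivation:
Accumulating mutations along path to Kappa:
  At Eta: gained [] -> total []
  At Kappa: gained ['H708S'] -> total ['H708S']
Mutations(Kappa) = ['H708S']
Accumulating mutations along path to Delta:
  At Eta: gained [] -> total []
  At Kappa: gained ['H708S'] -> total ['H708S']
  At Delta: gained ['L247W', 'T357V'] -> total ['H708S', 'L247W', 'T357V']
Mutations(Delta) = ['H708S', 'L247W', 'T357V']
Intersection: ['H708S'] ∩ ['H708S', 'L247W', 'T357V'] = ['H708S']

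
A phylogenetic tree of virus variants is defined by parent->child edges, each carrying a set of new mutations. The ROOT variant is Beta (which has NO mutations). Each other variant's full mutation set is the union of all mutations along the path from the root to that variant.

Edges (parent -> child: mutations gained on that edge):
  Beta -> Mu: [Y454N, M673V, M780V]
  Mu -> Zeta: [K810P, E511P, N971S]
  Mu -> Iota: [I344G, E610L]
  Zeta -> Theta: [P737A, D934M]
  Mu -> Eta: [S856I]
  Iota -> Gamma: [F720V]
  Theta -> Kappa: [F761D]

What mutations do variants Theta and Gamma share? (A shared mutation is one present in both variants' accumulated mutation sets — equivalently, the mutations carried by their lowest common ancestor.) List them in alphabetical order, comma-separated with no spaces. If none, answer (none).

Answer: M673V,M780V,Y454N

Derivation:
Accumulating mutations along path to Theta:
  At Beta: gained [] -> total []
  At Mu: gained ['Y454N', 'M673V', 'M780V'] -> total ['M673V', 'M780V', 'Y454N']
  At Zeta: gained ['K810P', 'E511P', 'N971S'] -> total ['E511P', 'K810P', 'M673V', 'M780V', 'N971S', 'Y454N']
  At Theta: gained ['P737A', 'D934M'] -> total ['D934M', 'E511P', 'K810P', 'M673V', 'M780V', 'N971S', 'P737A', 'Y454N']
Mutations(Theta) = ['D934M', 'E511P', 'K810P', 'M673V', 'M780V', 'N971S', 'P737A', 'Y454N']
Accumulating mutations along path to Gamma:
  At Beta: gained [] -> total []
  At Mu: gained ['Y454N', 'M673V', 'M780V'] -> total ['M673V', 'M780V', 'Y454N']
  At Iota: gained ['I344G', 'E610L'] -> total ['E610L', 'I344G', 'M673V', 'M780V', 'Y454N']
  At Gamma: gained ['F720V'] -> total ['E610L', 'F720V', 'I344G', 'M673V', 'M780V', 'Y454N']
Mutations(Gamma) = ['E610L', 'F720V', 'I344G', 'M673V', 'M780V', 'Y454N']
Intersection: ['D934M', 'E511P', 'K810P', 'M673V', 'M780V', 'N971S', 'P737A', 'Y454N'] ∩ ['E610L', 'F720V', 'I344G', 'M673V', 'M780V', 'Y454N'] = ['M673V', 'M780V', 'Y454N']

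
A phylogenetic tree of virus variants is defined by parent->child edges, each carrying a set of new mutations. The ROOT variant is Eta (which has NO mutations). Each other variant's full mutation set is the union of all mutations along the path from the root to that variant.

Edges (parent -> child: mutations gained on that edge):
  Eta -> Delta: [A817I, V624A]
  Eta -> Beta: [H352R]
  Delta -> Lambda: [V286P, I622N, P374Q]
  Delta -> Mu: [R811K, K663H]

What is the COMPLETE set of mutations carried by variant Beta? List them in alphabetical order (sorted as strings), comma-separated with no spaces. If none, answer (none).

Answer: H352R

Derivation:
At Eta: gained [] -> total []
At Beta: gained ['H352R'] -> total ['H352R']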